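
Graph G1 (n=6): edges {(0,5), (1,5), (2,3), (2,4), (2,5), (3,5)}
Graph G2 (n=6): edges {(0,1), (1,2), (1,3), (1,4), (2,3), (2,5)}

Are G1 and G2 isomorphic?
Yes, isomorphic

The graphs are isomorphic.
One valid mapping φ: V(G1) → V(G2): 0→4, 1→0, 2→2, 3→3, 4→5, 5→1

Verify φ preserves adjacency — for each edge of G1, its image is an edge of G2:
  (0,5) → (φ(0),φ(5)) = (1,4) ∈ E(G2) ✓
  (1,5) → (φ(1),φ(5)) = (0,1) ∈ E(G2) ✓
  (2,3) → (φ(2),φ(3)) = (2,3) ∈ E(G2) ✓
  (2,4) → (φ(2),φ(4)) = (2,5) ∈ E(G2) ✓
  (2,5) → (φ(2),φ(5)) = (1,2) ∈ E(G2) ✓
  (3,5) → (φ(3),φ(5)) = (1,3) ∈ E(G2) ✓
All 6 edges of G1 map to edges of G2, and |E(G1)| = |E(G2)| = 6, so φ is a bijection on edges as well as vertices. Hence G1 ≅ G2.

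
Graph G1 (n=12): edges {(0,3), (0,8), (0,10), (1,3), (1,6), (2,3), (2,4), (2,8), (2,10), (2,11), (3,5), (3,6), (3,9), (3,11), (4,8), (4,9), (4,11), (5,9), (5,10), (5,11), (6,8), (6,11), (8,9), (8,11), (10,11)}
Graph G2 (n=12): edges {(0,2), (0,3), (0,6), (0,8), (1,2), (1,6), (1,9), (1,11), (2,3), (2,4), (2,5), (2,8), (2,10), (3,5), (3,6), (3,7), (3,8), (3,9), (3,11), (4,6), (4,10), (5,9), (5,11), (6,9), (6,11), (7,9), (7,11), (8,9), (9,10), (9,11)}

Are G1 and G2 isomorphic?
No, not isomorphic

The graphs are NOT isomorphic.

Degrees in G1: deg(0)=3, deg(1)=2, deg(2)=5, deg(3)=7, deg(4)=4, deg(5)=4, deg(6)=4, deg(7)=0, deg(8)=6, deg(9)=4, deg(10)=4, deg(11)=7.
Sorted degree sequence of G1: [7, 7, 6, 5, 4, 4, 4, 4, 4, 3, 2, 0].
Degrees in G2: deg(0)=4, deg(1)=4, deg(2)=7, deg(3)=8, deg(4)=3, deg(5)=4, deg(6)=6, deg(7)=3, deg(8)=4, deg(9)=8, deg(10)=3, deg(11)=6.
Sorted degree sequence of G2: [8, 8, 7, 6, 6, 4, 4, 4, 4, 3, 3, 3].
The (sorted) degree sequence is an isomorphism invariant, so since G1 and G2 have different degree sequences they cannot be isomorphic.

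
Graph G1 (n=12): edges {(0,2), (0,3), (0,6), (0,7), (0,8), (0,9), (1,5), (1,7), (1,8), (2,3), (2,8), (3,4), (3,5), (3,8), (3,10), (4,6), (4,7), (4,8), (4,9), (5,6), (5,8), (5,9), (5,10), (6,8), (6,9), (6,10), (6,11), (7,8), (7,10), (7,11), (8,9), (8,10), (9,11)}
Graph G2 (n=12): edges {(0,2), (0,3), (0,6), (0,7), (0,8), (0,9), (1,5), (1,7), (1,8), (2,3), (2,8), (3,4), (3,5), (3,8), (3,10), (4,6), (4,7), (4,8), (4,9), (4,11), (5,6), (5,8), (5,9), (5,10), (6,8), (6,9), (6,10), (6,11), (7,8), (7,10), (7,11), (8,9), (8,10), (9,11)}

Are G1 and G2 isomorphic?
No, not isomorphic

The graphs are NOT isomorphic.

Counting edges: G1 has 33 edge(s); G2 has 34 edge(s).
Edge count is an isomorphism invariant (a bijection on vertices induces a bijection on edges), so differing edge counts rule out isomorphism.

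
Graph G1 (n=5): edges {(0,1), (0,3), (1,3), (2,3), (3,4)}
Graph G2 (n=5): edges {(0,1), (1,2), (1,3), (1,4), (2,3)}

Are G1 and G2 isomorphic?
Yes, isomorphic

The graphs are isomorphic.
One valid mapping φ: V(G1) → V(G2): 0→2, 1→3, 2→4, 3→1, 4→0

Verify φ preserves adjacency — for each edge of G1, its image is an edge of G2:
  (0,1) → (φ(0),φ(1)) = (2,3) ∈ E(G2) ✓
  (0,3) → (φ(0),φ(3)) = (1,2) ∈ E(G2) ✓
  (1,3) → (φ(1),φ(3)) = (1,3) ∈ E(G2) ✓
  (2,3) → (φ(2),φ(3)) = (1,4) ∈ E(G2) ✓
  (3,4) → (φ(3),φ(4)) = (0,1) ∈ E(G2) ✓
All 5 edges of G1 map to edges of G2, and |E(G1)| = |E(G2)| = 5, so φ is a bijection on edges as well as vertices. Hence G1 ≅ G2.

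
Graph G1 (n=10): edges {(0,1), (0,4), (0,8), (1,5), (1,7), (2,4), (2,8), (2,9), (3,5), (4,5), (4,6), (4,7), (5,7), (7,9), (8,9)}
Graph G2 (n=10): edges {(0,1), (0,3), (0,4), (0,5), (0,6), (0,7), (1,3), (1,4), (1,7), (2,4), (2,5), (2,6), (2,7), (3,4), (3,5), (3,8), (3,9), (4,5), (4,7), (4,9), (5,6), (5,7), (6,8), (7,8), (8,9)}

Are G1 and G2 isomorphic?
No, not isomorphic

The graphs are NOT isomorphic.

Counting triangles (3-cliques): G1 has 3, G2 has 19.
Triangle count is an isomorphism invariant, so differing triangle counts rule out isomorphism.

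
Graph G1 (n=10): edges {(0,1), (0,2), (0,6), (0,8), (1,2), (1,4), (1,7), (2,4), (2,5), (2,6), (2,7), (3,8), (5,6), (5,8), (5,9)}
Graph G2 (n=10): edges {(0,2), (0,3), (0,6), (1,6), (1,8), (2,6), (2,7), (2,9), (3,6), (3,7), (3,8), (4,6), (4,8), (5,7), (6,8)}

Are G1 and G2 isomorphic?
Yes, isomorphic

The graphs are isomorphic.
One valid mapping φ: V(G1) → V(G2): 0→3, 1→8, 2→6, 3→5, 4→4, 5→2, 6→0, 7→1, 8→7, 9→9

Verify φ preserves adjacency — for each edge of G1, its image is an edge of G2:
  (0,1) → (φ(0),φ(1)) = (3,8) ∈ E(G2) ✓
  (0,2) → (φ(0),φ(2)) = (3,6) ∈ E(G2) ✓
  (0,6) → (φ(0),φ(6)) = (0,3) ∈ E(G2) ✓
  (0,8) → (φ(0),φ(8)) = (3,7) ∈ E(G2) ✓
  (1,2) → (φ(1),φ(2)) = (6,8) ∈ E(G2) ✓
  (1,4) → (φ(1),φ(4)) = (4,8) ∈ E(G2) ✓
  (1,7) → (φ(1),φ(7)) = (1,8) ∈ E(G2) ✓
  (2,4) → (φ(2),φ(4)) = (4,6) ∈ E(G2) ✓
  (2,5) → (φ(2),φ(5)) = (2,6) ∈ E(G2) ✓
  (2,6) → (φ(2),φ(6)) = (0,6) ∈ E(G2) ✓
  (2,7) → (φ(2),φ(7)) = (1,6) ∈ E(G2) ✓
  (3,8) → (φ(3),φ(8)) = (5,7) ∈ E(G2) ✓
  (5,6) → (φ(5),φ(6)) = (0,2) ∈ E(G2) ✓
  (5,8) → (φ(5),φ(8)) = (2,7) ∈ E(G2) ✓
  (5,9) → (φ(5),φ(9)) = (2,9) ∈ E(G2) ✓
All 15 edges of G1 map to edges of G2, and |E(G1)| = |E(G2)| = 15, so φ is a bijection on edges as well as vertices. Hence G1 ≅ G2.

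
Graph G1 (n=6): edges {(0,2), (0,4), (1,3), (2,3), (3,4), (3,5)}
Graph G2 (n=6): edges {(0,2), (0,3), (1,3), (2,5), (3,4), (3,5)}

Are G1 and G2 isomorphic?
Yes, isomorphic

The graphs are isomorphic.
One valid mapping φ: V(G1) → V(G2): 0→2, 1→1, 2→0, 3→3, 4→5, 5→4

Verify φ preserves adjacency — for each edge of G1, its image is an edge of G2:
  (0,2) → (φ(0),φ(2)) = (0,2) ∈ E(G2) ✓
  (0,4) → (φ(0),φ(4)) = (2,5) ∈ E(G2) ✓
  (1,3) → (φ(1),φ(3)) = (1,3) ∈ E(G2) ✓
  (2,3) → (φ(2),φ(3)) = (0,3) ∈ E(G2) ✓
  (3,4) → (φ(3),φ(4)) = (3,5) ∈ E(G2) ✓
  (3,5) → (φ(3),φ(5)) = (3,4) ∈ E(G2) ✓
All 6 edges of G1 map to edges of G2, and |E(G1)| = |E(G2)| = 6, so φ is a bijection on edges as well as vertices. Hence G1 ≅ G2.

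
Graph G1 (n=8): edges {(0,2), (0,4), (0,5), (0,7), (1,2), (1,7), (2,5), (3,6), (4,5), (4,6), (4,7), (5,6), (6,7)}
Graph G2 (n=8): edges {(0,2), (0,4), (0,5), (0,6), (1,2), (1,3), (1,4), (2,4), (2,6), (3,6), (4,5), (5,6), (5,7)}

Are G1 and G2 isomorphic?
Yes, isomorphic

The graphs are isomorphic.
One valid mapping φ: V(G1) → V(G2): 0→2, 1→3, 2→1, 3→7, 4→0, 5→4, 6→5, 7→6

Verify φ preserves adjacency — for each edge of G1, its image is an edge of G2:
  (0,2) → (φ(0),φ(2)) = (1,2) ∈ E(G2) ✓
  (0,4) → (φ(0),φ(4)) = (0,2) ∈ E(G2) ✓
  (0,5) → (φ(0),φ(5)) = (2,4) ∈ E(G2) ✓
  (0,7) → (φ(0),φ(7)) = (2,6) ∈ E(G2) ✓
  (1,2) → (φ(1),φ(2)) = (1,3) ∈ E(G2) ✓
  (1,7) → (φ(1),φ(7)) = (3,6) ∈ E(G2) ✓
  (2,5) → (φ(2),φ(5)) = (1,4) ∈ E(G2) ✓
  (3,6) → (φ(3),φ(6)) = (5,7) ∈ E(G2) ✓
  (4,5) → (φ(4),φ(5)) = (0,4) ∈ E(G2) ✓
  (4,6) → (φ(4),φ(6)) = (0,5) ∈ E(G2) ✓
  (4,7) → (φ(4),φ(7)) = (0,6) ∈ E(G2) ✓
  (5,6) → (φ(5),φ(6)) = (4,5) ∈ E(G2) ✓
  (6,7) → (φ(6),φ(7)) = (5,6) ∈ E(G2) ✓
All 13 edges of G1 map to edges of G2, and |E(G1)| = |E(G2)| = 13, so φ is a bijection on edges as well as vertices. Hence G1 ≅ G2.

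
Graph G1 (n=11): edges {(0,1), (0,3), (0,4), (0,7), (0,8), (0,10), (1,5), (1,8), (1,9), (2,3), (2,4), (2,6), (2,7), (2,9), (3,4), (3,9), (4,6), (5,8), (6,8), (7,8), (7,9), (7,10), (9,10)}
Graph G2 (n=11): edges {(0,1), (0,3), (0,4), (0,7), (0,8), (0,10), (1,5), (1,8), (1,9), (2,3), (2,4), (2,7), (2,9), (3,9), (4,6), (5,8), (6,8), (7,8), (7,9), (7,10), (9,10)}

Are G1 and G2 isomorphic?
No, not isomorphic

The graphs are NOT isomorphic.

Counting edges: G1 has 23 edge(s); G2 has 21 edge(s).
Edge count is an isomorphism invariant (a bijection on vertices induces a bijection on edges), so differing edge counts rule out isomorphism.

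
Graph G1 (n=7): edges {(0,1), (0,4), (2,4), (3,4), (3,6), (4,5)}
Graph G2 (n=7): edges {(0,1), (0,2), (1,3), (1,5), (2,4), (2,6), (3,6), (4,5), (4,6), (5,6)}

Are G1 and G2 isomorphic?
No, not isomorphic

The graphs are NOT isomorphic.

Counting triangles (3-cliques): G1 has 0, G2 has 2.
Triangle count is an isomorphism invariant, so differing triangle counts rule out isomorphism.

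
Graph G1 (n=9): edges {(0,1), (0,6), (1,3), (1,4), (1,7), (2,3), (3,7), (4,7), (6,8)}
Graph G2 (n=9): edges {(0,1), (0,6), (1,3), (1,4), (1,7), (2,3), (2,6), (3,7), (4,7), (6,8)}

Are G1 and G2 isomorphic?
No, not isomorphic

The graphs are NOT isomorphic.

Counting edges: G1 has 9 edge(s); G2 has 10 edge(s).
Edge count is an isomorphism invariant (a bijection on vertices induces a bijection on edges), so differing edge counts rule out isomorphism.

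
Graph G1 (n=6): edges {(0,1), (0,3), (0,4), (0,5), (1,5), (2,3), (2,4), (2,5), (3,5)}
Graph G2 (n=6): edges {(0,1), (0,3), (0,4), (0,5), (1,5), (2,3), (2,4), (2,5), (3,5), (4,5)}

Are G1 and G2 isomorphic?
No, not isomorphic

The graphs are NOT isomorphic.

Counting edges: G1 has 9 edge(s); G2 has 10 edge(s).
Edge count is an isomorphism invariant (a bijection on vertices induces a bijection on edges), so differing edge counts rule out isomorphism.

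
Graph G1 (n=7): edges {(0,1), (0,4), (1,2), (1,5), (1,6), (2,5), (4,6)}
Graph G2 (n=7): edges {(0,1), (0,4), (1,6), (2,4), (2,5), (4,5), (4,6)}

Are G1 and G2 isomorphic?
Yes, isomorphic

The graphs are isomorphic.
One valid mapping φ: V(G1) → V(G2): 0→0, 1→4, 2→2, 3→3, 4→1, 5→5, 6→6

Verify φ preserves adjacency — for each edge of G1, its image is an edge of G2:
  (0,1) → (φ(0),φ(1)) = (0,4) ∈ E(G2) ✓
  (0,4) → (φ(0),φ(4)) = (0,1) ∈ E(G2) ✓
  (1,2) → (φ(1),φ(2)) = (2,4) ∈ E(G2) ✓
  (1,5) → (φ(1),φ(5)) = (4,5) ∈ E(G2) ✓
  (1,6) → (φ(1),φ(6)) = (4,6) ∈ E(G2) ✓
  (2,5) → (φ(2),φ(5)) = (2,5) ∈ E(G2) ✓
  (4,6) → (φ(4),φ(6)) = (1,6) ∈ E(G2) ✓
All 7 edges of G1 map to edges of G2, and |E(G1)| = |E(G2)| = 7, so φ is a bijection on edges as well as vertices. Hence G1 ≅ G2.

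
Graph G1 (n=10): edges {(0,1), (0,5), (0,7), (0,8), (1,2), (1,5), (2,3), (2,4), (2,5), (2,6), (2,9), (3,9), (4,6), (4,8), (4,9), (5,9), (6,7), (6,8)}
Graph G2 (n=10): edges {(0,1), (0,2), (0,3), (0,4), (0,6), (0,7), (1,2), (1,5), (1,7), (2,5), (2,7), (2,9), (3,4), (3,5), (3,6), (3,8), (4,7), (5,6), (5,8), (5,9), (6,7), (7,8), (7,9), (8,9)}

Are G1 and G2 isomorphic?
No, not isomorphic

The graphs are NOT isomorphic.

Degrees in G1: deg(0)=4, deg(1)=3, deg(2)=6, deg(3)=2, deg(4)=4, deg(5)=4, deg(6)=4, deg(7)=2, deg(8)=3, deg(9)=4.
Sorted degree sequence of G1: [6, 4, 4, 4, 4, 4, 3, 3, 2, 2].
Degrees in G2: deg(0)=6, deg(1)=4, deg(2)=5, deg(3)=5, deg(4)=3, deg(5)=6, deg(6)=4, deg(7)=7, deg(8)=4, deg(9)=4.
Sorted degree sequence of G2: [7, 6, 6, 5, 5, 4, 4, 4, 4, 3].
The (sorted) degree sequence is an isomorphism invariant, so since G1 and G2 have different degree sequences they cannot be isomorphic.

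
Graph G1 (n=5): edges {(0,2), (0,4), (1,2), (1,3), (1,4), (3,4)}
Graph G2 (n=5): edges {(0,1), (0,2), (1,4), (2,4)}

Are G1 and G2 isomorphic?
No, not isomorphic

The graphs are NOT isomorphic.

Counting triangles (3-cliques): G1 has 1, G2 has 0.
Triangle count is an isomorphism invariant, so differing triangle counts rule out isomorphism.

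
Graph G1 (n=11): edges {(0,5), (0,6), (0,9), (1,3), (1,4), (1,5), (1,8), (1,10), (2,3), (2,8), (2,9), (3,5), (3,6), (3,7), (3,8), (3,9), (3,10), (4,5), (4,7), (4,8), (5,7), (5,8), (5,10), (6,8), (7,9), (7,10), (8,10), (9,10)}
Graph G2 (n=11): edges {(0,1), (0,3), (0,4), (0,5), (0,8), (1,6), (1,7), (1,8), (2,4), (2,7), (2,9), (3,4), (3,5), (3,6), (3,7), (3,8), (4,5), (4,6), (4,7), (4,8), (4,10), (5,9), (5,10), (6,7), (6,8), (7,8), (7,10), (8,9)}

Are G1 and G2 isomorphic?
Yes, isomorphic

The graphs are isomorphic.
One valid mapping φ: V(G1) → V(G2): 0→9, 1→6, 2→10, 3→4, 4→1, 5→8, 6→2, 7→0, 8→7, 9→5, 10→3

Verify φ preserves adjacency — for each edge of G1, its image is an edge of G2:
  (0,5) → (φ(0),φ(5)) = (8,9) ∈ E(G2) ✓
  (0,6) → (φ(0),φ(6)) = (2,9) ∈ E(G2) ✓
  (0,9) → (φ(0),φ(9)) = (5,9) ∈ E(G2) ✓
  (1,3) → (φ(1),φ(3)) = (4,6) ∈ E(G2) ✓
  (1,4) → (φ(1),φ(4)) = (1,6) ∈ E(G2) ✓
  (1,5) → (φ(1),φ(5)) = (6,8) ∈ E(G2) ✓
  (1,8) → (φ(1),φ(8)) = (6,7) ∈ E(G2) ✓
  (1,10) → (φ(1),φ(10)) = (3,6) ∈ E(G2) ✓
  (2,3) → (φ(2),φ(3)) = (4,10) ∈ E(G2) ✓
  (2,8) → (φ(2),φ(8)) = (7,10) ∈ E(G2) ✓
  (2,9) → (φ(2),φ(9)) = (5,10) ∈ E(G2) ✓
  (3,5) → (φ(3),φ(5)) = (4,8) ∈ E(G2) ✓
  (3,6) → (φ(3),φ(6)) = (2,4) ∈ E(G2) ✓
  (3,7) → (φ(3),φ(7)) = (0,4) ∈ E(G2) ✓
  (3,8) → (φ(3),φ(8)) = (4,7) ∈ E(G2) ✓
  (3,9) → (φ(3),φ(9)) = (4,5) ∈ E(G2) ✓
  (3,10) → (φ(3),φ(10)) = (3,4) ∈ E(G2) ✓
  (4,5) → (φ(4),φ(5)) = (1,8) ∈ E(G2) ✓
  (4,7) → (φ(4),φ(7)) = (0,1) ∈ E(G2) ✓
  (4,8) → (φ(4),φ(8)) = (1,7) ∈ E(G2) ✓
  (5,7) → (φ(5),φ(7)) = (0,8) ∈ E(G2) ✓
  (5,8) → (φ(5),φ(8)) = (7,8) ∈ E(G2) ✓
  (5,10) → (φ(5),φ(10)) = (3,8) ∈ E(G2) ✓
  (6,8) → (φ(6),φ(8)) = (2,7) ∈ E(G2) ✓
  (7,9) → (φ(7),φ(9)) = (0,5) ∈ E(G2) ✓
  (7,10) → (φ(7),φ(10)) = (0,3) ∈ E(G2) ✓
  (8,10) → (φ(8),φ(10)) = (3,7) ∈ E(G2) ✓
  (9,10) → (φ(9),φ(10)) = (3,5) ∈ E(G2) ✓
All 28 edges of G1 map to edges of G2, and |E(G1)| = |E(G2)| = 28, so φ is a bijection on edges as well as vertices. Hence G1 ≅ G2.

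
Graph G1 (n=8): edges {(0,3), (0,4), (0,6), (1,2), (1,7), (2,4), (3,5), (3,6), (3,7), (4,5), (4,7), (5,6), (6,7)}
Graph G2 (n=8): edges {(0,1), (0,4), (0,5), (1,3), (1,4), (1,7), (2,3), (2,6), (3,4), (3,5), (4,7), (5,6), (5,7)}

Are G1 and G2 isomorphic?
Yes, isomorphic

The graphs are isomorphic.
One valid mapping φ: V(G1) → V(G2): 0→0, 1→2, 2→6, 3→1, 4→5, 5→7, 6→4, 7→3

Verify φ preserves adjacency — for each edge of G1, its image is an edge of G2:
  (0,3) → (φ(0),φ(3)) = (0,1) ∈ E(G2) ✓
  (0,4) → (φ(0),φ(4)) = (0,5) ∈ E(G2) ✓
  (0,6) → (φ(0),φ(6)) = (0,4) ∈ E(G2) ✓
  (1,2) → (φ(1),φ(2)) = (2,6) ∈ E(G2) ✓
  (1,7) → (φ(1),φ(7)) = (2,3) ∈ E(G2) ✓
  (2,4) → (φ(2),φ(4)) = (5,6) ∈ E(G2) ✓
  (3,5) → (φ(3),φ(5)) = (1,7) ∈ E(G2) ✓
  (3,6) → (φ(3),φ(6)) = (1,4) ∈ E(G2) ✓
  (3,7) → (φ(3),φ(7)) = (1,3) ∈ E(G2) ✓
  (4,5) → (φ(4),φ(5)) = (5,7) ∈ E(G2) ✓
  (4,7) → (φ(4),φ(7)) = (3,5) ∈ E(G2) ✓
  (5,6) → (φ(5),φ(6)) = (4,7) ∈ E(G2) ✓
  (6,7) → (φ(6),φ(7)) = (3,4) ∈ E(G2) ✓
All 13 edges of G1 map to edges of G2, and |E(G1)| = |E(G2)| = 13, so φ is a bijection on edges as well as vertices. Hence G1 ≅ G2.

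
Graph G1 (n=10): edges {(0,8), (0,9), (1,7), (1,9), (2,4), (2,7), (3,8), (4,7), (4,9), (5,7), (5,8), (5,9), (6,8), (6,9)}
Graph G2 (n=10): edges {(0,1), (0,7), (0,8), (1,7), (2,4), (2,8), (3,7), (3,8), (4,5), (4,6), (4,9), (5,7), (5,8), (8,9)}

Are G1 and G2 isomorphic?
Yes, isomorphic

The graphs are isomorphic.
One valid mapping φ: V(G1) → V(G2): 0→9, 1→3, 2→1, 3→6, 4→0, 5→5, 6→2, 7→7, 8→4, 9→8

Verify φ preserves adjacency — for each edge of G1, its image is an edge of G2:
  (0,8) → (φ(0),φ(8)) = (4,9) ∈ E(G2) ✓
  (0,9) → (φ(0),φ(9)) = (8,9) ∈ E(G2) ✓
  (1,7) → (φ(1),φ(7)) = (3,7) ∈ E(G2) ✓
  (1,9) → (φ(1),φ(9)) = (3,8) ∈ E(G2) ✓
  (2,4) → (φ(2),φ(4)) = (0,1) ∈ E(G2) ✓
  (2,7) → (φ(2),φ(7)) = (1,7) ∈ E(G2) ✓
  (3,8) → (φ(3),φ(8)) = (4,6) ∈ E(G2) ✓
  (4,7) → (φ(4),φ(7)) = (0,7) ∈ E(G2) ✓
  (4,9) → (φ(4),φ(9)) = (0,8) ∈ E(G2) ✓
  (5,7) → (φ(5),φ(7)) = (5,7) ∈ E(G2) ✓
  (5,8) → (φ(5),φ(8)) = (4,5) ∈ E(G2) ✓
  (5,9) → (φ(5),φ(9)) = (5,8) ∈ E(G2) ✓
  (6,8) → (φ(6),φ(8)) = (2,4) ∈ E(G2) ✓
  (6,9) → (φ(6),φ(9)) = (2,8) ∈ E(G2) ✓
All 14 edges of G1 map to edges of G2, and |E(G1)| = |E(G2)| = 14, so φ is a bijection on edges as well as vertices. Hence G1 ≅ G2.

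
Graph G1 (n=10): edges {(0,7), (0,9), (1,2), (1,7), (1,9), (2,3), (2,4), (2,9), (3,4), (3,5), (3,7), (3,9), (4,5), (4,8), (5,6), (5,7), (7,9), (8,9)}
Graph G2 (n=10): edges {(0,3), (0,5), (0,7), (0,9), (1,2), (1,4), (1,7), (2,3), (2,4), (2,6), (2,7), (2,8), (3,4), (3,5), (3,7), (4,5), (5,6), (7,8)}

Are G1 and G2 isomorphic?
Yes, isomorphic

The graphs are isomorphic.
One valid mapping φ: V(G1) → V(G2): 0→8, 1→1, 2→4, 3→3, 4→5, 5→0, 6→9, 7→7, 8→6, 9→2

Verify φ preserves adjacency — for each edge of G1, its image is an edge of G2:
  (0,7) → (φ(0),φ(7)) = (7,8) ∈ E(G2) ✓
  (0,9) → (φ(0),φ(9)) = (2,8) ∈ E(G2) ✓
  (1,2) → (φ(1),φ(2)) = (1,4) ∈ E(G2) ✓
  (1,7) → (φ(1),φ(7)) = (1,7) ∈ E(G2) ✓
  (1,9) → (φ(1),φ(9)) = (1,2) ∈ E(G2) ✓
  (2,3) → (φ(2),φ(3)) = (3,4) ∈ E(G2) ✓
  (2,4) → (φ(2),φ(4)) = (4,5) ∈ E(G2) ✓
  (2,9) → (φ(2),φ(9)) = (2,4) ∈ E(G2) ✓
  (3,4) → (φ(3),φ(4)) = (3,5) ∈ E(G2) ✓
  (3,5) → (φ(3),φ(5)) = (0,3) ∈ E(G2) ✓
  (3,7) → (φ(3),φ(7)) = (3,7) ∈ E(G2) ✓
  (3,9) → (φ(3),φ(9)) = (2,3) ∈ E(G2) ✓
  (4,5) → (φ(4),φ(5)) = (0,5) ∈ E(G2) ✓
  (4,8) → (φ(4),φ(8)) = (5,6) ∈ E(G2) ✓
  (5,6) → (φ(5),φ(6)) = (0,9) ∈ E(G2) ✓
  (5,7) → (φ(5),φ(7)) = (0,7) ∈ E(G2) ✓
  (7,9) → (φ(7),φ(9)) = (2,7) ∈ E(G2) ✓
  (8,9) → (φ(8),φ(9)) = (2,6) ∈ E(G2) ✓
All 18 edges of G1 map to edges of G2, and |E(G1)| = |E(G2)| = 18, so φ is a bijection on edges as well as vertices. Hence G1 ≅ G2.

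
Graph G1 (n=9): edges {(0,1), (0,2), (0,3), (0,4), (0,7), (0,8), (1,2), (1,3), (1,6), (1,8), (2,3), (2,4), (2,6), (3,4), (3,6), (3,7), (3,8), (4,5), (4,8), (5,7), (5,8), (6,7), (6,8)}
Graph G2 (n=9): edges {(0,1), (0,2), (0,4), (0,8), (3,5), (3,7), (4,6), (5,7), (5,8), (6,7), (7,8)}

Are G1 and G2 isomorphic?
No, not isomorphic

The graphs are NOT isomorphic.

Counting triangles (3-cliques): G1 has 20, G2 has 2.
Triangle count is an isomorphism invariant, so differing triangle counts rule out isomorphism.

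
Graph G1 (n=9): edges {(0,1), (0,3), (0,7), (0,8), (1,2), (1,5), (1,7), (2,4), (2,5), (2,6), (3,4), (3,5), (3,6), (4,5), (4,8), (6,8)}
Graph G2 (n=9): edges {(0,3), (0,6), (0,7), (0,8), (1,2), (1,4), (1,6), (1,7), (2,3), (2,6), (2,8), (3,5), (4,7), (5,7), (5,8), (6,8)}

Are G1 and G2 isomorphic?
Yes, isomorphic

The graphs are isomorphic.
One valid mapping φ: V(G1) → V(G2): 0→7, 1→1, 2→2, 3→0, 4→8, 5→6, 6→3, 7→4, 8→5

Verify φ preserves adjacency — for each edge of G1, its image is an edge of G2:
  (0,1) → (φ(0),φ(1)) = (1,7) ∈ E(G2) ✓
  (0,3) → (φ(0),φ(3)) = (0,7) ∈ E(G2) ✓
  (0,7) → (φ(0),φ(7)) = (4,7) ∈ E(G2) ✓
  (0,8) → (φ(0),φ(8)) = (5,7) ∈ E(G2) ✓
  (1,2) → (φ(1),φ(2)) = (1,2) ∈ E(G2) ✓
  (1,5) → (φ(1),φ(5)) = (1,6) ∈ E(G2) ✓
  (1,7) → (φ(1),φ(7)) = (1,4) ∈ E(G2) ✓
  (2,4) → (φ(2),φ(4)) = (2,8) ∈ E(G2) ✓
  (2,5) → (φ(2),φ(5)) = (2,6) ∈ E(G2) ✓
  (2,6) → (φ(2),φ(6)) = (2,3) ∈ E(G2) ✓
  (3,4) → (φ(3),φ(4)) = (0,8) ∈ E(G2) ✓
  (3,5) → (φ(3),φ(5)) = (0,6) ∈ E(G2) ✓
  (3,6) → (φ(3),φ(6)) = (0,3) ∈ E(G2) ✓
  (4,5) → (φ(4),φ(5)) = (6,8) ∈ E(G2) ✓
  (4,8) → (φ(4),φ(8)) = (5,8) ∈ E(G2) ✓
  (6,8) → (φ(6),φ(8)) = (3,5) ∈ E(G2) ✓
All 16 edges of G1 map to edges of G2, and |E(G1)| = |E(G2)| = 16, so φ is a bijection on edges as well as vertices. Hence G1 ≅ G2.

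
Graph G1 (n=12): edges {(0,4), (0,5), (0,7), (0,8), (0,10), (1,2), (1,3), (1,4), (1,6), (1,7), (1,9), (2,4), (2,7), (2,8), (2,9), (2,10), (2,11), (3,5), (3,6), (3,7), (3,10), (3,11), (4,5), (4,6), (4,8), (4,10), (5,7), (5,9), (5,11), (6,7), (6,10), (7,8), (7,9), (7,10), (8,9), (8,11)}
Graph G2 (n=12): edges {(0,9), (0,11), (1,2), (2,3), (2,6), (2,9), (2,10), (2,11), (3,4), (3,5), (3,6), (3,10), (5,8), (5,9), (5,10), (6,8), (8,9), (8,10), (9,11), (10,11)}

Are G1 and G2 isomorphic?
No, not isomorphic

The graphs are NOT isomorphic.

Degrees in G1: deg(0)=5, deg(1)=6, deg(2)=7, deg(3)=6, deg(4)=7, deg(5)=6, deg(6)=5, deg(7)=9, deg(8)=6, deg(9)=5, deg(10)=6, deg(11)=4.
Sorted degree sequence of G1: [9, 7, 7, 6, 6, 6, 6, 6, 5, 5, 5, 4].
Degrees in G2: deg(0)=2, deg(1)=1, deg(2)=6, deg(3)=5, deg(4)=1, deg(5)=4, deg(6)=3, deg(7)=0, deg(8)=4, deg(9)=5, deg(10)=5, deg(11)=4.
Sorted degree sequence of G2: [6, 5, 5, 5, 4, 4, 4, 3, 2, 1, 1, 0].
The (sorted) degree sequence is an isomorphism invariant, so since G1 and G2 have different degree sequences they cannot be isomorphic.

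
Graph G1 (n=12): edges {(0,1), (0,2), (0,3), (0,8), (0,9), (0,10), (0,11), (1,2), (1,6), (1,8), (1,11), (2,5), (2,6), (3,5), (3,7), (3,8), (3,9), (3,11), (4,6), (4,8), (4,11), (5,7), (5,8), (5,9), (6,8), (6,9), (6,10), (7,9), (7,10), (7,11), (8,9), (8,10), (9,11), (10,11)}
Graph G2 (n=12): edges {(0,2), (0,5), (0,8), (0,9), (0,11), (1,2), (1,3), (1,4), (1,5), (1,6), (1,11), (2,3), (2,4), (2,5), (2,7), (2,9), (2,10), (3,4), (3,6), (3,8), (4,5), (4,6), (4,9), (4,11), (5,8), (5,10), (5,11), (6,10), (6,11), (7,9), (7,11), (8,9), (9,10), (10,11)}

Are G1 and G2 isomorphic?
Yes, isomorphic

The graphs are isomorphic.
One valid mapping φ: V(G1) → V(G2): 0→5, 1→0, 2→8, 3→1, 4→7, 5→3, 6→9, 7→6, 8→2, 9→4, 10→10, 11→11

Verify φ preserves adjacency — for each edge of G1, its image is an edge of G2:
  (0,1) → (φ(0),φ(1)) = (0,5) ∈ E(G2) ✓
  (0,2) → (φ(0),φ(2)) = (5,8) ∈ E(G2) ✓
  (0,3) → (φ(0),φ(3)) = (1,5) ∈ E(G2) ✓
  (0,8) → (φ(0),φ(8)) = (2,5) ∈ E(G2) ✓
  (0,9) → (φ(0),φ(9)) = (4,5) ∈ E(G2) ✓
  (0,10) → (φ(0),φ(10)) = (5,10) ∈ E(G2) ✓
  (0,11) → (φ(0),φ(11)) = (5,11) ∈ E(G2) ✓
  (1,2) → (φ(1),φ(2)) = (0,8) ∈ E(G2) ✓
  (1,6) → (φ(1),φ(6)) = (0,9) ∈ E(G2) ✓
  (1,8) → (φ(1),φ(8)) = (0,2) ∈ E(G2) ✓
  (1,11) → (φ(1),φ(11)) = (0,11) ∈ E(G2) ✓
  (2,5) → (φ(2),φ(5)) = (3,8) ∈ E(G2) ✓
  (2,6) → (φ(2),φ(6)) = (8,9) ∈ E(G2) ✓
  (3,5) → (φ(3),φ(5)) = (1,3) ∈ E(G2) ✓
  (3,7) → (φ(3),φ(7)) = (1,6) ∈ E(G2) ✓
  (3,8) → (φ(3),φ(8)) = (1,2) ∈ E(G2) ✓
  (3,9) → (φ(3),φ(9)) = (1,4) ∈ E(G2) ✓
  (3,11) → (φ(3),φ(11)) = (1,11) ∈ E(G2) ✓
  (4,6) → (φ(4),φ(6)) = (7,9) ∈ E(G2) ✓
  (4,8) → (φ(4),φ(8)) = (2,7) ∈ E(G2) ✓
  (4,11) → (φ(4),φ(11)) = (7,11) ∈ E(G2) ✓
  (5,7) → (φ(5),φ(7)) = (3,6) ∈ E(G2) ✓
  (5,8) → (φ(5),φ(8)) = (2,3) ∈ E(G2) ✓
  (5,9) → (φ(5),φ(9)) = (3,4) ∈ E(G2) ✓
  (6,8) → (φ(6),φ(8)) = (2,9) ∈ E(G2) ✓
  (6,9) → (φ(6),φ(9)) = (4,9) ∈ E(G2) ✓
  (6,10) → (φ(6),φ(10)) = (9,10) ∈ E(G2) ✓
  (7,9) → (φ(7),φ(9)) = (4,6) ∈ E(G2) ✓
  (7,10) → (φ(7),φ(10)) = (6,10) ∈ E(G2) ✓
  (7,11) → (φ(7),φ(11)) = (6,11) ∈ E(G2) ✓
  (8,9) → (φ(8),φ(9)) = (2,4) ∈ E(G2) ✓
  (8,10) → (φ(8),φ(10)) = (2,10) ∈ E(G2) ✓
  (9,11) → (φ(9),φ(11)) = (4,11) ∈ E(G2) ✓
  (10,11) → (φ(10),φ(11)) = (10,11) ∈ E(G2) ✓
All 34 edges of G1 map to edges of G2, and |E(G1)| = |E(G2)| = 34, so φ is a bijection on edges as well as vertices. Hence G1 ≅ G2.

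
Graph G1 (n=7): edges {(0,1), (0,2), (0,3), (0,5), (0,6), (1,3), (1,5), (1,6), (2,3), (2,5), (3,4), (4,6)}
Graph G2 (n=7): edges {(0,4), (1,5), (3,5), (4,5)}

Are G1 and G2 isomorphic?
No, not isomorphic

The graphs are NOT isomorphic.

Connected components of G1: 1 component(s) with vertex sets [[0, 1, 2, 3, 4, 5, 6]], sizes [7].
Connected components of G2: 3 component(s) with vertex sets [[2], [6], [0, 1, 3, 4, 5]], sizes [1, 1, 5].
The number of connected components (and the multiset of component sizes) is an isomorphism invariant — an isomorphism maps each component of G1 bijectively onto a component of G2. Since G1 has 1 component(s) and G2 has 3, they cannot be isomorphic.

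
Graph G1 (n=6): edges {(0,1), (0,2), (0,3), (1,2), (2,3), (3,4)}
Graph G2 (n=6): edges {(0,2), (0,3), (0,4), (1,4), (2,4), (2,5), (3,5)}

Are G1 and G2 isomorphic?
No, not isomorphic

The graphs are NOT isomorphic.

Connected components of G1: 2 component(s) with vertex sets [[5], [0, 1, 2, 3, 4]], sizes [1, 5].
Connected components of G2: 1 component(s) with vertex sets [[0, 1, 2, 3, 4, 5]], sizes [6].
The number of connected components (and the multiset of component sizes) is an isomorphism invariant — an isomorphism maps each component of G1 bijectively onto a component of G2. Since G1 has 2 component(s) and G2 has 1, they cannot be isomorphic.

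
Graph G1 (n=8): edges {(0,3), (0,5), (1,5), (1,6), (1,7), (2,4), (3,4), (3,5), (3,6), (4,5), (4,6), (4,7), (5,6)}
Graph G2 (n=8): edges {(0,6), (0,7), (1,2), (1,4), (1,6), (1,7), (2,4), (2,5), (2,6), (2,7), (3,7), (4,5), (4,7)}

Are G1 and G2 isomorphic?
Yes, isomorphic

The graphs are isomorphic.
One valid mapping φ: V(G1) → V(G2): 0→5, 1→6, 2→3, 3→4, 4→7, 5→2, 6→1, 7→0

Verify φ preserves adjacency — for each edge of G1, its image is an edge of G2:
  (0,3) → (φ(0),φ(3)) = (4,5) ∈ E(G2) ✓
  (0,5) → (φ(0),φ(5)) = (2,5) ∈ E(G2) ✓
  (1,5) → (φ(1),φ(5)) = (2,6) ∈ E(G2) ✓
  (1,6) → (φ(1),φ(6)) = (1,6) ∈ E(G2) ✓
  (1,7) → (φ(1),φ(7)) = (0,6) ∈ E(G2) ✓
  (2,4) → (φ(2),φ(4)) = (3,7) ∈ E(G2) ✓
  (3,4) → (φ(3),φ(4)) = (4,7) ∈ E(G2) ✓
  (3,5) → (φ(3),φ(5)) = (2,4) ∈ E(G2) ✓
  (3,6) → (φ(3),φ(6)) = (1,4) ∈ E(G2) ✓
  (4,5) → (φ(4),φ(5)) = (2,7) ∈ E(G2) ✓
  (4,6) → (φ(4),φ(6)) = (1,7) ∈ E(G2) ✓
  (4,7) → (φ(4),φ(7)) = (0,7) ∈ E(G2) ✓
  (5,6) → (φ(5),φ(6)) = (1,2) ∈ E(G2) ✓
All 13 edges of G1 map to edges of G2, and |E(G1)| = |E(G2)| = 13, so φ is a bijection on edges as well as vertices. Hence G1 ≅ G2.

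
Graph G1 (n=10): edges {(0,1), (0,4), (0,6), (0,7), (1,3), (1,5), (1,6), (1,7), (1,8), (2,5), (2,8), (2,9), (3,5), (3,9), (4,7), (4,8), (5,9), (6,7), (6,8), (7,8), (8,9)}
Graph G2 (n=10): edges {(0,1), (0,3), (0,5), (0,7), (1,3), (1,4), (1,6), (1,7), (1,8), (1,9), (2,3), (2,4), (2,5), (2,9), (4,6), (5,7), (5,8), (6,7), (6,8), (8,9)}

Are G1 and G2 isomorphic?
No, not isomorphic

The graphs are NOT isomorphic.

Degrees in G1: deg(0)=4, deg(1)=6, deg(2)=3, deg(3)=3, deg(4)=3, deg(5)=4, deg(6)=4, deg(7)=5, deg(8)=6, deg(9)=4.
Sorted degree sequence of G1: [6, 6, 5, 4, 4, 4, 4, 3, 3, 3].
Degrees in G2: deg(0)=4, deg(1)=7, deg(2)=4, deg(3)=3, deg(4)=3, deg(5)=4, deg(6)=4, deg(7)=4, deg(8)=4, deg(9)=3.
Sorted degree sequence of G2: [7, 4, 4, 4, 4, 4, 4, 3, 3, 3].
The (sorted) degree sequence is an isomorphism invariant, so since G1 and G2 have different degree sequences they cannot be isomorphic.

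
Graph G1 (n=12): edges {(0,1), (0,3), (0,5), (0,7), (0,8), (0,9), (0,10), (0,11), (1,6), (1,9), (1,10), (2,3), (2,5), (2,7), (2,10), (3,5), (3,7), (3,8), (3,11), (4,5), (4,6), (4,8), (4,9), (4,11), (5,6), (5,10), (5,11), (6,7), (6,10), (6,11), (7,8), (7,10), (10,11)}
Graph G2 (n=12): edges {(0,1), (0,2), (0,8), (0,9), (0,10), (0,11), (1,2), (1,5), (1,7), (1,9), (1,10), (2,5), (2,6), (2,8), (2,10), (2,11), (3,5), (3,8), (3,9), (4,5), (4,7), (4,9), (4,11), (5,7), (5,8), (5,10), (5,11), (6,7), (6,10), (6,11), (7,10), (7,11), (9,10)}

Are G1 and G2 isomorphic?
Yes, isomorphic

The graphs are isomorphic.
One valid mapping φ: V(G1) → V(G2): 0→5, 1→8, 2→6, 3→7, 4→9, 5→10, 6→0, 7→11, 8→4, 9→3, 10→2, 11→1

Verify φ preserves adjacency — for each edge of G1, its image is an edge of G2:
  (0,1) → (φ(0),φ(1)) = (5,8) ∈ E(G2) ✓
  (0,3) → (φ(0),φ(3)) = (5,7) ∈ E(G2) ✓
  (0,5) → (φ(0),φ(5)) = (5,10) ∈ E(G2) ✓
  (0,7) → (φ(0),φ(7)) = (5,11) ∈ E(G2) ✓
  (0,8) → (φ(0),φ(8)) = (4,5) ∈ E(G2) ✓
  (0,9) → (φ(0),φ(9)) = (3,5) ∈ E(G2) ✓
  (0,10) → (φ(0),φ(10)) = (2,5) ∈ E(G2) ✓
  (0,11) → (φ(0),φ(11)) = (1,5) ∈ E(G2) ✓
  (1,6) → (φ(1),φ(6)) = (0,8) ∈ E(G2) ✓
  (1,9) → (φ(1),φ(9)) = (3,8) ∈ E(G2) ✓
  (1,10) → (φ(1),φ(10)) = (2,8) ∈ E(G2) ✓
  (2,3) → (φ(2),φ(3)) = (6,7) ∈ E(G2) ✓
  (2,5) → (φ(2),φ(5)) = (6,10) ∈ E(G2) ✓
  (2,7) → (φ(2),φ(7)) = (6,11) ∈ E(G2) ✓
  (2,10) → (φ(2),φ(10)) = (2,6) ∈ E(G2) ✓
  (3,5) → (φ(3),φ(5)) = (7,10) ∈ E(G2) ✓
  (3,7) → (φ(3),φ(7)) = (7,11) ∈ E(G2) ✓
  (3,8) → (φ(3),φ(8)) = (4,7) ∈ E(G2) ✓
  (3,11) → (φ(3),φ(11)) = (1,7) ∈ E(G2) ✓
  (4,5) → (φ(4),φ(5)) = (9,10) ∈ E(G2) ✓
  (4,6) → (φ(4),φ(6)) = (0,9) ∈ E(G2) ✓
  (4,8) → (φ(4),φ(8)) = (4,9) ∈ E(G2) ✓
  (4,9) → (φ(4),φ(9)) = (3,9) ∈ E(G2) ✓
  (4,11) → (φ(4),φ(11)) = (1,9) ∈ E(G2) ✓
  (5,6) → (φ(5),φ(6)) = (0,10) ∈ E(G2) ✓
  (5,10) → (φ(5),φ(10)) = (2,10) ∈ E(G2) ✓
  (5,11) → (φ(5),φ(11)) = (1,10) ∈ E(G2) ✓
  (6,7) → (φ(6),φ(7)) = (0,11) ∈ E(G2) ✓
  (6,10) → (φ(6),φ(10)) = (0,2) ∈ E(G2) ✓
  (6,11) → (φ(6),φ(11)) = (0,1) ∈ E(G2) ✓
  (7,8) → (φ(7),φ(8)) = (4,11) ∈ E(G2) ✓
  (7,10) → (φ(7),φ(10)) = (2,11) ∈ E(G2) ✓
  (10,11) → (φ(10),φ(11)) = (1,2) ∈ E(G2) ✓
All 33 edges of G1 map to edges of G2, and |E(G1)| = |E(G2)| = 33, so φ is a bijection on edges as well as vertices. Hence G1 ≅ G2.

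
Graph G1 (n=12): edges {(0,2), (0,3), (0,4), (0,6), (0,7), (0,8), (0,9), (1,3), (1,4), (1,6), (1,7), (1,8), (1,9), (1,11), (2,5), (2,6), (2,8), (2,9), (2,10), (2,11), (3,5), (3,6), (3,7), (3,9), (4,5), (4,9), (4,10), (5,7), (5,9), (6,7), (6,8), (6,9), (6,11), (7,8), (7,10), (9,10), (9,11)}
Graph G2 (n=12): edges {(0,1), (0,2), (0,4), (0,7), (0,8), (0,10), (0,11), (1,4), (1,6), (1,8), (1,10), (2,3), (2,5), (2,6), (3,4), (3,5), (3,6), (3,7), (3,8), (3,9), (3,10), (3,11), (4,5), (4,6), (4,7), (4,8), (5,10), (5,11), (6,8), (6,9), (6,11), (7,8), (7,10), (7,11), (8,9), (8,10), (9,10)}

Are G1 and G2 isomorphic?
Yes, isomorphic

The graphs are isomorphic.
One valid mapping φ: V(G1) → V(G2): 0→4, 1→10, 2→6, 3→7, 4→5, 5→11, 6→8, 7→0, 8→1, 9→3, 10→2, 11→9

Verify φ preserves adjacency — for each edge of G1, its image is an edge of G2:
  (0,2) → (φ(0),φ(2)) = (4,6) ∈ E(G2) ✓
  (0,3) → (φ(0),φ(3)) = (4,7) ∈ E(G2) ✓
  (0,4) → (φ(0),φ(4)) = (4,5) ∈ E(G2) ✓
  (0,6) → (φ(0),φ(6)) = (4,8) ∈ E(G2) ✓
  (0,7) → (φ(0),φ(7)) = (0,4) ∈ E(G2) ✓
  (0,8) → (φ(0),φ(8)) = (1,4) ∈ E(G2) ✓
  (0,9) → (φ(0),φ(9)) = (3,4) ∈ E(G2) ✓
  (1,3) → (φ(1),φ(3)) = (7,10) ∈ E(G2) ✓
  (1,4) → (φ(1),φ(4)) = (5,10) ∈ E(G2) ✓
  (1,6) → (φ(1),φ(6)) = (8,10) ∈ E(G2) ✓
  (1,7) → (φ(1),φ(7)) = (0,10) ∈ E(G2) ✓
  (1,8) → (φ(1),φ(8)) = (1,10) ∈ E(G2) ✓
  (1,9) → (φ(1),φ(9)) = (3,10) ∈ E(G2) ✓
  (1,11) → (φ(1),φ(11)) = (9,10) ∈ E(G2) ✓
  (2,5) → (φ(2),φ(5)) = (6,11) ∈ E(G2) ✓
  (2,6) → (φ(2),φ(6)) = (6,8) ∈ E(G2) ✓
  (2,8) → (φ(2),φ(8)) = (1,6) ∈ E(G2) ✓
  (2,9) → (φ(2),φ(9)) = (3,6) ∈ E(G2) ✓
  (2,10) → (φ(2),φ(10)) = (2,6) ∈ E(G2) ✓
  (2,11) → (φ(2),φ(11)) = (6,9) ∈ E(G2) ✓
  (3,5) → (φ(3),φ(5)) = (7,11) ∈ E(G2) ✓
  (3,6) → (φ(3),φ(6)) = (7,8) ∈ E(G2) ✓
  (3,7) → (φ(3),φ(7)) = (0,7) ∈ E(G2) ✓
  (3,9) → (φ(3),φ(9)) = (3,7) ∈ E(G2) ✓
  (4,5) → (φ(4),φ(5)) = (5,11) ∈ E(G2) ✓
  (4,9) → (φ(4),φ(9)) = (3,5) ∈ E(G2) ✓
  (4,10) → (φ(4),φ(10)) = (2,5) ∈ E(G2) ✓
  (5,7) → (φ(5),φ(7)) = (0,11) ∈ E(G2) ✓
  (5,9) → (φ(5),φ(9)) = (3,11) ∈ E(G2) ✓
  (6,7) → (φ(6),φ(7)) = (0,8) ∈ E(G2) ✓
  (6,8) → (φ(6),φ(8)) = (1,8) ∈ E(G2) ✓
  (6,9) → (φ(6),φ(9)) = (3,8) ∈ E(G2) ✓
  (6,11) → (φ(6),φ(11)) = (8,9) ∈ E(G2) ✓
  (7,8) → (φ(7),φ(8)) = (0,1) ∈ E(G2) ✓
  (7,10) → (φ(7),φ(10)) = (0,2) ∈ E(G2) ✓
  (9,10) → (φ(9),φ(10)) = (2,3) ∈ E(G2) ✓
  (9,11) → (φ(9),φ(11)) = (3,9) ∈ E(G2) ✓
All 37 edges of G1 map to edges of G2, and |E(G1)| = |E(G2)| = 37, so φ is a bijection on edges as well as vertices. Hence G1 ≅ G2.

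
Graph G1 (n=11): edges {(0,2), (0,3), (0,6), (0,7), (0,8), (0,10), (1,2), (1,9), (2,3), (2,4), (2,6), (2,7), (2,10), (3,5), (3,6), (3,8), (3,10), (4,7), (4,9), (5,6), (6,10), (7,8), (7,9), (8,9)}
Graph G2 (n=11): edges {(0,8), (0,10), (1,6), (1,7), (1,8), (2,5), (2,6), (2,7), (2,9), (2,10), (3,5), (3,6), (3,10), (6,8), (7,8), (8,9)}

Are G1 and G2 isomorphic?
No, not isomorphic

The graphs are NOT isomorphic.

Connected components of G1: 1 component(s) with vertex sets [[0, 1, 2, 3, 4, 5, 6, 7, 8, 9, 10]], sizes [11].
Connected components of G2: 2 component(s) with vertex sets [[4], [0, 1, 2, 3, 5, 6, 7, 8, 9, 10]], sizes [1, 10].
The number of connected components (and the multiset of component sizes) is an isomorphism invariant — an isomorphism maps each component of G1 bijectively onto a component of G2. Since G1 has 1 component(s) and G2 has 2, they cannot be isomorphic.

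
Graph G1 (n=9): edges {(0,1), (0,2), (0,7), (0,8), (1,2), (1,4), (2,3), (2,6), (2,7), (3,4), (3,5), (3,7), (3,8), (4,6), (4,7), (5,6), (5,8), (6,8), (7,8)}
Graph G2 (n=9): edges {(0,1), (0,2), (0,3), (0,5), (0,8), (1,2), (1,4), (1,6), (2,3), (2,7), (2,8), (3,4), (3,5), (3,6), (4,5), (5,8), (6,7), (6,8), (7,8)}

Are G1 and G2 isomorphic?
Yes, isomorphic

The graphs are isomorphic.
One valid mapping φ: V(G1) → V(G2): 0→5, 1→4, 2→3, 3→2, 4→1, 5→7, 6→6, 7→0, 8→8

Verify φ preserves adjacency — for each edge of G1, its image is an edge of G2:
  (0,1) → (φ(0),φ(1)) = (4,5) ∈ E(G2) ✓
  (0,2) → (φ(0),φ(2)) = (3,5) ∈ E(G2) ✓
  (0,7) → (φ(0),φ(7)) = (0,5) ∈ E(G2) ✓
  (0,8) → (φ(0),φ(8)) = (5,8) ∈ E(G2) ✓
  (1,2) → (φ(1),φ(2)) = (3,4) ∈ E(G2) ✓
  (1,4) → (φ(1),φ(4)) = (1,4) ∈ E(G2) ✓
  (2,3) → (φ(2),φ(3)) = (2,3) ∈ E(G2) ✓
  (2,6) → (φ(2),φ(6)) = (3,6) ∈ E(G2) ✓
  (2,7) → (φ(2),φ(7)) = (0,3) ∈ E(G2) ✓
  (3,4) → (φ(3),φ(4)) = (1,2) ∈ E(G2) ✓
  (3,5) → (φ(3),φ(5)) = (2,7) ∈ E(G2) ✓
  (3,7) → (φ(3),φ(7)) = (0,2) ∈ E(G2) ✓
  (3,8) → (φ(3),φ(8)) = (2,8) ∈ E(G2) ✓
  (4,6) → (φ(4),φ(6)) = (1,6) ∈ E(G2) ✓
  (4,7) → (φ(4),φ(7)) = (0,1) ∈ E(G2) ✓
  (5,6) → (φ(5),φ(6)) = (6,7) ∈ E(G2) ✓
  (5,8) → (φ(5),φ(8)) = (7,8) ∈ E(G2) ✓
  (6,8) → (φ(6),φ(8)) = (6,8) ∈ E(G2) ✓
  (7,8) → (φ(7),φ(8)) = (0,8) ∈ E(G2) ✓
All 19 edges of G1 map to edges of G2, and |E(G1)| = |E(G2)| = 19, so φ is a bijection on edges as well as vertices. Hence G1 ≅ G2.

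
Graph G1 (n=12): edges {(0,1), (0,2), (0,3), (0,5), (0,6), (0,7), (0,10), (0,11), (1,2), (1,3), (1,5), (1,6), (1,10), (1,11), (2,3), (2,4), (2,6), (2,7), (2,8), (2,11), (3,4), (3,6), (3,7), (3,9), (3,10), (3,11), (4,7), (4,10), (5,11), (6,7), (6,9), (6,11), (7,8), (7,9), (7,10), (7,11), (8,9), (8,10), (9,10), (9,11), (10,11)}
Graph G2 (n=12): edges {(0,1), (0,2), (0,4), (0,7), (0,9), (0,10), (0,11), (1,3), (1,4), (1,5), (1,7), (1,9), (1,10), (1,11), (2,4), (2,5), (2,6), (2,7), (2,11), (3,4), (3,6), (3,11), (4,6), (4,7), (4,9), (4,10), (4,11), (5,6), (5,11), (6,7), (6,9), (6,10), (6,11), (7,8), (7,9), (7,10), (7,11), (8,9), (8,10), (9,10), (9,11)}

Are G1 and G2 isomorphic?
Yes, isomorphic

The graphs are isomorphic.
One valid mapping φ: V(G1) → V(G2): 0→9, 1→10, 2→1, 3→4, 4→3, 5→8, 6→0, 7→11, 8→5, 9→2, 10→6, 11→7

Verify φ preserves adjacency — for each edge of G1, its image is an edge of G2:
  (0,1) → (φ(0),φ(1)) = (9,10) ∈ E(G2) ✓
  (0,2) → (φ(0),φ(2)) = (1,9) ∈ E(G2) ✓
  (0,3) → (φ(0),φ(3)) = (4,9) ∈ E(G2) ✓
  (0,5) → (φ(0),φ(5)) = (8,9) ∈ E(G2) ✓
  (0,6) → (φ(0),φ(6)) = (0,9) ∈ E(G2) ✓
  (0,7) → (φ(0),φ(7)) = (9,11) ∈ E(G2) ✓
  (0,10) → (φ(0),φ(10)) = (6,9) ∈ E(G2) ✓
  (0,11) → (φ(0),φ(11)) = (7,9) ∈ E(G2) ✓
  (1,2) → (φ(1),φ(2)) = (1,10) ∈ E(G2) ✓
  (1,3) → (φ(1),φ(3)) = (4,10) ∈ E(G2) ✓
  (1,5) → (φ(1),φ(5)) = (8,10) ∈ E(G2) ✓
  (1,6) → (φ(1),φ(6)) = (0,10) ∈ E(G2) ✓
  (1,10) → (φ(1),φ(10)) = (6,10) ∈ E(G2) ✓
  (1,11) → (φ(1),φ(11)) = (7,10) ∈ E(G2) ✓
  (2,3) → (φ(2),φ(3)) = (1,4) ∈ E(G2) ✓
  (2,4) → (φ(2),φ(4)) = (1,3) ∈ E(G2) ✓
  (2,6) → (φ(2),φ(6)) = (0,1) ∈ E(G2) ✓
  (2,7) → (φ(2),φ(7)) = (1,11) ∈ E(G2) ✓
  (2,8) → (φ(2),φ(8)) = (1,5) ∈ E(G2) ✓
  (2,11) → (φ(2),φ(11)) = (1,7) ∈ E(G2) ✓
  (3,4) → (φ(3),φ(4)) = (3,4) ∈ E(G2) ✓
  (3,6) → (φ(3),φ(6)) = (0,4) ∈ E(G2) ✓
  (3,7) → (φ(3),φ(7)) = (4,11) ∈ E(G2) ✓
  (3,9) → (φ(3),φ(9)) = (2,4) ∈ E(G2) ✓
  (3,10) → (φ(3),φ(10)) = (4,6) ∈ E(G2) ✓
  (3,11) → (φ(3),φ(11)) = (4,7) ∈ E(G2) ✓
  (4,7) → (φ(4),φ(7)) = (3,11) ∈ E(G2) ✓
  (4,10) → (φ(4),φ(10)) = (3,6) ∈ E(G2) ✓
  (5,11) → (φ(5),φ(11)) = (7,8) ∈ E(G2) ✓
  (6,7) → (φ(6),φ(7)) = (0,11) ∈ E(G2) ✓
  (6,9) → (φ(6),φ(9)) = (0,2) ∈ E(G2) ✓
  (6,11) → (φ(6),φ(11)) = (0,7) ∈ E(G2) ✓
  (7,8) → (φ(7),φ(8)) = (5,11) ∈ E(G2) ✓
  (7,9) → (φ(7),φ(9)) = (2,11) ∈ E(G2) ✓
  (7,10) → (φ(7),φ(10)) = (6,11) ∈ E(G2) ✓
  (7,11) → (φ(7),φ(11)) = (7,11) ∈ E(G2) ✓
  (8,9) → (φ(8),φ(9)) = (2,5) ∈ E(G2) ✓
  (8,10) → (φ(8),φ(10)) = (5,6) ∈ E(G2) ✓
  (9,10) → (φ(9),φ(10)) = (2,6) ∈ E(G2) ✓
  (9,11) → (φ(9),φ(11)) = (2,7) ∈ E(G2) ✓
  (10,11) → (φ(10),φ(11)) = (6,7) ∈ E(G2) ✓
All 41 edges of G1 map to edges of G2, and |E(G1)| = |E(G2)| = 41, so φ is a bijection on edges as well as vertices. Hence G1 ≅ G2.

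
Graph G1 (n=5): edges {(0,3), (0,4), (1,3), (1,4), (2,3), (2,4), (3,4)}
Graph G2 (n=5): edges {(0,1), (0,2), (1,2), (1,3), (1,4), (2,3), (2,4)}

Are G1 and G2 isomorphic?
Yes, isomorphic

The graphs are isomorphic.
One valid mapping φ: V(G1) → V(G2): 0→0, 1→3, 2→4, 3→1, 4→2

Verify φ preserves adjacency — for each edge of G1, its image is an edge of G2:
  (0,3) → (φ(0),φ(3)) = (0,1) ∈ E(G2) ✓
  (0,4) → (φ(0),φ(4)) = (0,2) ∈ E(G2) ✓
  (1,3) → (φ(1),φ(3)) = (1,3) ∈ E(G2) ✓
  (1,4) → (φ(1),φ(4)) = (2,3) ∈ E(G2) ✓
  (2,3) → (φ(2),φ(3)) = (1,4) ∈ E(G2) ✓
  (2,4) → (φ(2),φ(4)) = (2,4) ∈ E(G2) ✓
  (3,4) → (φ(3),φ(4)) = (1,2) ∈ E(G2) ✓
All 7 edges of G1 map to edges of G2, and |E(G1)| = |E(G2)| = 7, so φ is a bijection on edges as well as vertices. Hence G1 ≅ G2.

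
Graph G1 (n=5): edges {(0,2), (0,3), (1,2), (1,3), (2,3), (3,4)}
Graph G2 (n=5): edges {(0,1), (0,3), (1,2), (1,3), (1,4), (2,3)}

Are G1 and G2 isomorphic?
Yes, isomorphic

The graphs are isomorphic.
One valid mapping φ: V(G1) → V(G2): 0→2, 1→0, 2→3, 3→1, 4→4

Verify φ preserves adjacency — for each edge of G1, its image is an edge of G2:
  (0,2) → (φ(0),φ(2)) = (2,3) ∈ E(G2) ✓
  (0,3) → (φ(0),φ(3)) = (1,2) ∈ E(G2) ✓
  (1,2) → (φ(1),φ(2)) = (0,3) ∈ E(G2) ✓
  (1,3) → (φ(1),φ(3)) = (0,1) ∈ E(G2) ✓
  (2,3) → (φ(2),φ(3)) = (1,3) ∈ E(G2) ✓
  (3,4) → (φ(3),φ(4)) = (1,4) ∈ E(G2) ✓
All 6 edges of G1 map to edges of G2, and |E(G1)| = |E(G2)| = 6, so φ is a bijection on edges as well as vertices. Hence G1 ≅ G2.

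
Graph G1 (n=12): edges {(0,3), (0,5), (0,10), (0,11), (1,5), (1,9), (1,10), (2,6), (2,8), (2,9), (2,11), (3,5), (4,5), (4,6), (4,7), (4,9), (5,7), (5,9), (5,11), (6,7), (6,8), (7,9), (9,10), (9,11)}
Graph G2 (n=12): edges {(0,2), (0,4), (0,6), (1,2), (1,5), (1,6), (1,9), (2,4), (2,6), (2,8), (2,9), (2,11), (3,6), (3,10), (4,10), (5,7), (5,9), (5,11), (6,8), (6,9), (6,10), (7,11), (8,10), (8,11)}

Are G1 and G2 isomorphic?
Yes, isomorphic

The graphs are isomorphic.
One valid mapping φ: V(G1) → V(G2): 0→10, 1→0, 2→11, 3→3, 4→9, 5→6, 6→5, 7→1, 8→7, 9→2, 10→4, 11→8

Verify φ preserves adjacency — for each edge of G1, its image is an edge of G2:
  (0,3) → (φ(0),φ(3)) = (3,10) ∈ E(G2) ✓
  (0,5) → (φ(0),φ(5)) = (6,10) ∈ E(G2) ✓
  (0,10) → (φ(0),φ(10)) = (4,10) ∈ E(G2) ✓
  (0,11) → (φ(0),φ(11)) = (8,10) ∈ E(G2) ✓
  (1,5) → (φ(1),φ(5)) = (0,6) ∈ E(G2) ✓
  (1,9) → (φ(1),φ(9)) = (0,2) ∈ E(G2) ✓
  (1,10) → (φ(1),φ(10)) = (0,4) ∈ E(G2) ✓
  (2,6) → (φ(2),φ(6)) = (5,11) ∈ E(G2) ✓
  (2,8) → (φ(2),φ(8)) = (7,11) ∈ E(G2) ✓
  (2,9) → (φ(2),φ(9)) = (2,11) ∈ E(G2) ✓
  (2,11) → (φ(2),φ(11)) = (8,11) ∈ E(G2) ✓
  (3,5) → (φ(3),φ(5)) = (3,6) ∈ E(G2) ✓
  (4,5) → (φ(4),φ(5)) = (6,9) ∈ E(G2) ✓
  (4,6) → (φ(4),φ(6)) = (5,9) ∈ E(G2) ✓
  (4,7) → (φ(4),φ(7)) = (1,9) ∈ E(G2) ✓
  (4,9) → (φ(4),φ(9)) = (2,9) ∈ E(G2) ✓
  (5,7) → (φ(5),φ(7)) = (1,6) ∈ E(G2) ✓
  (5,9) → (φ(5),φ(9)) = (2,6) ∈ E(G2) ✓
  (5,11) → (φ(5),φ(11)) = (6,8) ∈ E(G2) ✓
  (6,7) → (φ(6),φ(7)) = (1,5) ∈ E(G2) ✓
  (6,8) → (φ(6),φ(8)) = (5,7) ∈ E(G2) ✓
  (7,9) → (φ(7),φ(9)) = (1,2) ∈ E(G2) ✓
  (9,10) → (φ(9),φ(10)) = (2,4) ∈ E(G2) ✓
  (9,11) → (φ(9),φ(11)) = (2,8) ∈ E(G2) ✓
All 24 edges of G1 map to edges of G2, and |E(G1)| = |E(G2)| = 24, so φ is a bijection on edges as well as vertices. Hence G1 ≅ G2.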